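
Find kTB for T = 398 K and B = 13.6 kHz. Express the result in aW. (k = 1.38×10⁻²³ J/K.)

74.7 aW

P_n = kTB = 1.38×10⁻²³ × 398 × 1.36×10⁴ = 7.47×10⁻¹⁷ W = 74.7 aW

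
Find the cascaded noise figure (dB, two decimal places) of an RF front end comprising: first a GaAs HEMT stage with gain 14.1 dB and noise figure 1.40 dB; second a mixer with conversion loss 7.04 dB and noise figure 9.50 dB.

Convert to linear (a loss of L dB is a gain of −L dB): F_i = 10^(NF_i/10), G_i = 10^(G_i,dB/10)
  Stage 1: F_1 = 10^(1.40/10) = 1.380, G_1 = 10^(14.1/10) = 25.70
  Stage 2: F_2 = 10^(9.50/10) = 8.913, G_2 = 10^(−7.04/10) = 0.1977
Friis cascade:
  F = 1.380 + (8.913 − 1)/25.70 = 1.688
NF = 10 log₁₀(1.688) = 2.27 dB

2.27 dB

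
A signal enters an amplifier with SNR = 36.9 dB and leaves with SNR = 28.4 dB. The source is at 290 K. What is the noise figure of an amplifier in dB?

NF (dB) = SNR_in(dB) − SNR_out(dB) when the source is at T₀
NF = 36.9 − 28.4 = 8.5 dB

8.5 dB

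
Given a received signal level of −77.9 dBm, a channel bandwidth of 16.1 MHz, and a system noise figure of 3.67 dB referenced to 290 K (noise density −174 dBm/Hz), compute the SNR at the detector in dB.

20.4 dB

Noise floor: N = −174 + 10 log₁₀(B) + NF
10 log₁₀(1.61×10⁷) = 72.07 dB
N = −174 + 72.07 + 3.67 = −98.26 dBm
SNR = P_sig − N = −77.9 − (−98.26) = 20.36 dB → 20.4 dB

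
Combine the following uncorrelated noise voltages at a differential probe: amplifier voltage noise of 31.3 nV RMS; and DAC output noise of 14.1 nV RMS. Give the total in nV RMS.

Uncorrelated sources add in power (mean-square): V_tot = √(ΣV_i²)
V_tot = √[(3.13×10⁻⁸)² + (1.41×10⁻⁸)²] = 3.43×10⁻⁸ V = 34.3 nV

34.3 nV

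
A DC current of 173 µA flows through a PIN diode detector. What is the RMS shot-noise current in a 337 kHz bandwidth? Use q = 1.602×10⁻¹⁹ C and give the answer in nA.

I_n = √(2qI·B)
2qI·B = 2 × 1.602×10⁻¹⁹ × 1.73×10⁻⁴ × 3.37×10⁵ = 1.87×10⁻¹⁷ A²
I_n = √(1.87×10⁻¹⁷) = 4.32×10⁻⁹ A = 4.32 nA

4.32 nA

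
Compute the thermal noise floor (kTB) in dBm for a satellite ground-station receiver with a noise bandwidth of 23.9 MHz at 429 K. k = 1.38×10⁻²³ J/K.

P_n = kTB = 1.38×10⁻²³ × 429 × 2.39×10⁷ = 1.41×10⁻¹³ W
In dBm: 10 log₁₀(1.41×10⁻¹³ / 10⁻³) = −98.5 dBm

−98.5 dBm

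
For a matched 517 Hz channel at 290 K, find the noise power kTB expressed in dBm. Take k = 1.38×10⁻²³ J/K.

−146.8 dBm

P_n = kTB = 1.38×10⁻²³ × 290 × 5.17×10² = 2.07×10⁻¹⁸ W
In dBm: 10 log₁₀(2.07×10⁻¹⁸ / 10⁻³) = −146.8 dBm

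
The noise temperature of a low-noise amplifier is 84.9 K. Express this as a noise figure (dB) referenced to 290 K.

1.12 dB

F = 1 + T_e/T₀ = 1 + 84.9/290 = 1.29276
NF = 10 log₁₀(1.29276) = 1.12 dB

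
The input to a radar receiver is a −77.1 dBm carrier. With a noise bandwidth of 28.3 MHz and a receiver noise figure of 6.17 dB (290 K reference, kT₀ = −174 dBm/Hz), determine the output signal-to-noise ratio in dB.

Noise floor: N = −174 + 10 log₁₀(B) + NF
10 log₁₀(2.83×10⁷) = 74.52 dB
N = −174 + 74.52 + 6.17 = −93.31 dBm
SNR = P_sig − N = −77.1 − (−93.31) = 16.21 dB → 16.2 dB

16.2 dB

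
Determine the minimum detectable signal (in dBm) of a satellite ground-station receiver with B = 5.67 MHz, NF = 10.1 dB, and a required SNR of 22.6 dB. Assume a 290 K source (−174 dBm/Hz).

Sensitivity = −174 + 10 log₁₀(B) + NF + SNR_min
= −174 + 67.54 + 10.1 + 22.6
= −73.76 dBm → −73.8 dBm

−73.8 dBm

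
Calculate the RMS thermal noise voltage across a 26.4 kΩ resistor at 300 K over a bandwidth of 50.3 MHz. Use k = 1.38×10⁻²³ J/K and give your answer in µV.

148 µV

V_n = √(4kTRB)
4kTRB = 4 × 1.38×10⁻²³ × 300 × 2.64×10⁴ × 5.03×10⁷ = 2.20×10⁻⁸ V²
V_n = √(2.20×10⁻⁸) = 1.48×10⁻⁴ V = 148 µV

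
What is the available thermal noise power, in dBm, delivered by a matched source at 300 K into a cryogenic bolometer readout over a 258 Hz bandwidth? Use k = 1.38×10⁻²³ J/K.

−149.7 dBm

P_n = kTB = 1.38×10⁻²³ × 300 × 2.58×10² = 1.07×10⁻¹⁸ W
In dBm: 10 log₁₀(1.07×10⁻¹⁸ / 10⁻³) = −149.7 dBm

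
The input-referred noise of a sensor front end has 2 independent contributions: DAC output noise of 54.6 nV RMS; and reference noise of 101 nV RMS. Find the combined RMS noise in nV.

Uncorrelated sources add in power (mean-square): V_tot = √(ΣV_i²)
V_tot = √[(5.46×10⁻⁸)² + (1.01×10⁻⁷)²] = 1.15×10⁻⁷ V = 115 nV

115 nV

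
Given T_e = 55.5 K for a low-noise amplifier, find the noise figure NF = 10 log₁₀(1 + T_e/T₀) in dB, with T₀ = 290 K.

0.761 dB

F = 1 + T_e/T₀ = 1 + 55.5/290 = 1.19138
NF = 10 log₁₀(1.19138) = 0.761 dB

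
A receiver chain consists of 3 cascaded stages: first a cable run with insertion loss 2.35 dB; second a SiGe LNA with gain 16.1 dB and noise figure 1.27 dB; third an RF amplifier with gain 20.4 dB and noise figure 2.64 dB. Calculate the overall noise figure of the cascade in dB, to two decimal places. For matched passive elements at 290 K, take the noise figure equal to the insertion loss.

3.69 dB

Convert to linear (a loss of L dB is a gain of −L dB): F_i = 10^(NF_i/10), G_i = 10^(G_i,dB/10)
  Stage 1: F_1 = 10^(2.35/10) = 1.718, G_1 = 10^(−2.35/10) = 0.5821
  Stage 2: F_2 = 10^(1.27/10) = 1.340, G_2 = 10^(16.1/10) = 40.74
  Stage 3: F_3 = 10^(2.64/10) = 1.837, G_3 = 10^(20.4/10) = 109.6
Friis cascade:
  F = 1.718 + (1.340 − 1)/0.5821 + (1.837 − 1)/23.71 = 2.337
NF = 10 log₁₀(2.337) = 3.69 dB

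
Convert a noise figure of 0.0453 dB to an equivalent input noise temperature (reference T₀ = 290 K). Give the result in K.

3.04 K

F = 10^(0.0453/10) = 1.01049
T_e = (F − 1)·T₀ = (1.01049 − 1) × 290 = 3.04 K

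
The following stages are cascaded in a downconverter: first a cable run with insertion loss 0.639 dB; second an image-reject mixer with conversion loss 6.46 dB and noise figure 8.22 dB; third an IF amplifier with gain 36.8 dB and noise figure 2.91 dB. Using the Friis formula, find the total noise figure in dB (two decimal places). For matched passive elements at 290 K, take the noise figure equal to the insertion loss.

Convert to linear (a loss of L dB is a gain of −L dB): F_i = 10^(NF_i/10), G_i = 10^(G_i,dB/10)
  Stage 1: F_1 = 10^(0.639/10) = 1.159, G_1 = 10^(−0.639/10) = 0.8632
  Stage 2: F_2 = 10^(8.22/10) = 6.637, G_2 = 10^(−6.46/10) = 0.2259
  Stage 3: F_3 = 10^(2.91/10) = 1.954, G_3 = 10^(36.8/10) = 4786
Friis cascade:
  F = 1.159 + (6.637 − 1)/0.8632 + (1.954 − 1)/0.1950 = 12.58
NF = 10 log₁₀(12.58) = 11.00 dB

11.00 dB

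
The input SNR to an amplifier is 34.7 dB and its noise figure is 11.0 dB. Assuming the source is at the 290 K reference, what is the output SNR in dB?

23.7 dB

By definition F = SNR_in/SNR_out, so in dB: SNR_out = SNR_in − NF
SNR_out = 34.7 − 11.0 = 23.7 dB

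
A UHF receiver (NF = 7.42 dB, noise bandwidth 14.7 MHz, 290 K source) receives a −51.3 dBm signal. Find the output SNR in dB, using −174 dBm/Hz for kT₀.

43.6 dB

Noise floor: N = −174 + 10 log₁₀(B) + NF
10 log₁₀(1.47×10⁷) = 71.67 dB
N = −174 + 71.67 + 7.42 = −94.91 dBm
SNR = P_sig − N = −51.3 − (−94.91) = 43.61 dB → 43.6 dB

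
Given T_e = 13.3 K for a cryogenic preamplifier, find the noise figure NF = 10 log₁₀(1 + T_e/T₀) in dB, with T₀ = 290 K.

F = 1 + T_e/T₀ = 1 + 13.3/290 = 1.04586
NF = 10 log₁₀(1.04586) = 0.195 dB

0.195 dB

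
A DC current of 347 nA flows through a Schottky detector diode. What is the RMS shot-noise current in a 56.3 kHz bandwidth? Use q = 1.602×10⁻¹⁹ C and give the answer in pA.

79.1 pA

I_n = √(2qI·B)
2qI·B = 2 × 1.602×10⁻¹⁹ × 3.47×10⁻⁷ × 5.63×10⁴ = 6.26×10⁻²¹ A²
I_n = √(6.26×10⁻²¹) = 7.91×10⁻¹¹ A = 79.1 pA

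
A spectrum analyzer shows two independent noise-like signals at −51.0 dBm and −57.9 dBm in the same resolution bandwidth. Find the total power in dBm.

−50.2 dBm

Convert to linear, add, convert back:
P₁ = 7.94×10⁻⁹ W, P₂ = 1.62×10⁻⁹ W
P_tot = 9.57×10⁻⁹ W → 10 log₁₀(P_tot / 10⁻³) = −50.2 dBm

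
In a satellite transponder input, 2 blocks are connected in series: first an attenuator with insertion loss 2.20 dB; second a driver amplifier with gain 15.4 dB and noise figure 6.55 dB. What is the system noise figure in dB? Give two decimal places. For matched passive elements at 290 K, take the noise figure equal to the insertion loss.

Convert to linear (a loss of L dB is a gain of −L dB): F_i = 10^(NF_i/10), G_i = 10^(G_i,dB/10)
  Stage 1: F_1 = 10^(2.20/10) = 1.660, G_1 = 10^(−2.20/10) = 0.6026
  Stage 2: F_2 = 10^(6.55/10) = 4.519, G_2 = 10^(15.4/10) = 34.67
Friis cascade:
  F = 1.660 + (4.519 − 1)/0.6026 = 7.499
NF = 10 log₁₀(7.499) = 8.75 dB

8.75 dB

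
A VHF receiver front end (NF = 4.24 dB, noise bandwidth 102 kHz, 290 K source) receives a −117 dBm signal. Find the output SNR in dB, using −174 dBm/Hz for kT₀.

2.7 dB

Noise floor: N = −174 + 10 log₁₀(B) + NF
10 log₁₀(1.02×10⁵) = 50.09 dB
N = −174 + 50.09 + 4.24 = −119.67 dBm
SNR = P_sig − N = −117 − (−119.67) = 2.67 dB → 2.7 dB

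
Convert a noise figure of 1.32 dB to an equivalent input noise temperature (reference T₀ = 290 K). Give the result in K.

F = 10^(1.32/10) = 1.35519
T_e = (F − 1)·T₀ = (1.35519 − 1) × 290 = 103 K

103 K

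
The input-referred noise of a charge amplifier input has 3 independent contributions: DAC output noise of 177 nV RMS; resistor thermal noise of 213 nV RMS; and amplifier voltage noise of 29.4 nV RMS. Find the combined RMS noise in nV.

Uncorrelated sources add in power (mean-square): V_tot = √(ΣV_i²)
V_tot = √[(1.77×10⁻⁷)² + (2.13×10⁻⁷)² + (2.94×10⁻⁸)²] = 2.79×10⁻⁷ V = 279 nV

279 nV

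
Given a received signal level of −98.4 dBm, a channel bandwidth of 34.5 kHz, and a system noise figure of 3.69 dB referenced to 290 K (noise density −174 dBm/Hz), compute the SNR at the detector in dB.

26.5 dB

Noise floor: N = −174 + 10 log₁₀(B) + NF
10 log₁₀(3.45×10⁴) = 45.38 dB
N = −174 + 45.38 + 3.69 = −124.93 dBm
SNR = P_sig − N = −98.4 − (−124.93) = 26.53 dB → 26.5 dB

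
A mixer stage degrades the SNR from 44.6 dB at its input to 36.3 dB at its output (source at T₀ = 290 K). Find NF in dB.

NF (dB) = SNR_in(dB) − SNR_out(dB) when the source is at T₀
NF = 44.6 − 36.3 = 8.3 dB

8.3 dB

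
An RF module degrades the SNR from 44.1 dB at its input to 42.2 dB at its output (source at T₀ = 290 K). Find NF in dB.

1.9 dB

NF (dB) = SNR_in(dB) − SNR_out(dB) when the source is at T₀
NF = 44.1 − 42.2 = 1.9 dB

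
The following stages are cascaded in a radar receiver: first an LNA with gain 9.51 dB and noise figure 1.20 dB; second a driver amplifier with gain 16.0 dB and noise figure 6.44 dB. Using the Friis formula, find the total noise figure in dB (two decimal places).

Convert to linear (a loss of L dB is a gain of −L dB): F_i = 10^(NF_i/10), G_i = 10^(G_i,dB/10)
  Stage 1: F_1 = 10^(1.20/10) = 1.318, G_1 = 10^(9.51/10) = 8.933
  Stage 2: F_2 = 10^(6.44/10) = 4.406, G_2 = 10^(16.0/10) = 39.81
Friis cascade:
  F = 1.318 + (4.406 − 1)/8.933 = 1.699
NF = 10 log₁₀(1.699) = 2.30 dB

2.30 dB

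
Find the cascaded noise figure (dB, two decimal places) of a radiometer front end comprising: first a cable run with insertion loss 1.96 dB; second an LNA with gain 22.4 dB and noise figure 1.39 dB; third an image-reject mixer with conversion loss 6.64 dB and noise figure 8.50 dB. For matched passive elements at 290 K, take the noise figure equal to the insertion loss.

Convert to linear (a loss of L dB is a gain of −L dB): F_i = 10^(NF_i/10), G_i = 10^(G_i,dB/10)
  Stage 1: F_1 = 10^(1.96/10) = 1.570, G_1 = 10^(−1.96/10) = 0.6368
  Stage 2: F_2 = 10^(1.39/10) = 1.377, G_2 = 10^(22.4/10) = 173.8
  Stage 3: F_3 = 10^(8.50/10) = 7.079, G_3 = 10^(−6.64/10) = 0.2168
Friis cascade:
  F = 1.570 + (1.377 − 1)/0.6368 + (7.079 − 1)/110.7 = 2.218
NF = 10 log₁₀(2.218) = 3.46 dB

3.46 dB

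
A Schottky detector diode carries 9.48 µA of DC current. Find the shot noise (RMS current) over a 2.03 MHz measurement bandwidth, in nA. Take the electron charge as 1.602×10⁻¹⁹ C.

I_n = √(2qI·B)
2qI·B = 2 × 1.602×10⁻¹⁹ × 9.48×10⁻⁶ × 2.03×10⁶ = 6.17×10⁻¹⁸ A²
I_n = √(6.17×10⁻¹⁸) = 2.48×10⁻⁹ A = 2.48 nA

2.48 nA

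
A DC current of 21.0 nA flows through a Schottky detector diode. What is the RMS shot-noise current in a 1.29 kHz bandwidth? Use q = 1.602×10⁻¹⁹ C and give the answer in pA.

2.95 pA

I_n = √(2qI·B)
2qI·B = 2 × 1.602×10⁻¹⁹ × 2.10×10⁻⁸ × 1.29×10³ = 8.68×10⁻²⁴ A²
I_n = √(8.68×10⁻²⁴) = 2.95×10⁻¹² A = 2.95 pA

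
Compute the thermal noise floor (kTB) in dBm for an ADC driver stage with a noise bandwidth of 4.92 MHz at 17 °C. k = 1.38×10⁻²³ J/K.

T = 17 °C + 273.15 = 290.15 K
P_n = kTB = 1.38×10⁻²³ × 290.15 × 4.92×10⁶ = 1.97×10⁻¹⁴ W
In dBm: 10 log₁₀(1.97×10⁻¹⁴ / 10⁻³) = −107.1 dBm

−107.1 dBm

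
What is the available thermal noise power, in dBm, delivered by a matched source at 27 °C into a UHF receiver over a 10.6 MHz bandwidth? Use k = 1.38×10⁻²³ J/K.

−103.6 dBm

T = 27 °C + 273.15 = 300.15 K
P_n = kTB = 1.38×10⁻²³ × 300.15 × 1.06×10⁷ = 4.39×10⁻¹⁴ W
In dBm: 10 log₁₀(4.39×10⁻¹⁴ / 10⁻³) = −103.6 dBm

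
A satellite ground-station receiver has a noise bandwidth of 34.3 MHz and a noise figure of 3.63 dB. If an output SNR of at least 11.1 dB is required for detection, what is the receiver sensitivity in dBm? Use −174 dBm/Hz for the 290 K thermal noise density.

Sensitivity = −174 + 10 log₁₀(B) + NF + SNR_min
= −174 + 75.35 + 3.63 + 11.1
= −83.92 dBm → −83.9 dBm

−83.9 dBm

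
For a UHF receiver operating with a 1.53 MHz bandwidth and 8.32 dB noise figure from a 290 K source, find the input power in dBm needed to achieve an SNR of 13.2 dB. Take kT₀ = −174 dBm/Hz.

Sensitivity = −174 + 10 log₁₀(B) + NF + SNR_min
= −174 + 61.85 + 8.32 + 13.2
= −90.63 dBm → −90.6 dBm

−90.6 dBm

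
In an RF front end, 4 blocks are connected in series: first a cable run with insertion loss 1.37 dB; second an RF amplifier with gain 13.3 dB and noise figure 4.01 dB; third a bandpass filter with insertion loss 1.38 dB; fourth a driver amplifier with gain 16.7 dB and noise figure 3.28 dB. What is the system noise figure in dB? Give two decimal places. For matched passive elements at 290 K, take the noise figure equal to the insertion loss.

5.53 dB

Convert to linear (a loss of L dB is a gain of −L dB): F_i = 10^(NF_i/10), G_i = 10^(G_i,dB/10)
  Stage 1: F_1 = 10^(1.37/10) = 1.371, G_1 = 10^(−1.37/10) = 0.7295
  Stage 2: F_2 = 10^(4.01/10) = 2.518, G_2 = 10^(13.3/10) = 21.38
  Stage 3: F_3 = 10^(1.38/10) = 1.374, G_3 = 10^(−1.38/10) = 0.7278
  Stage 4: F_4 = 10^(3.28/10) = 2.128, G_4 = 10^(16.7/10) = 46.77
Friis cascade:
  F = 1.371 + (2.518 − 1)/0.7295 + (1.374 − 1)/15.60 + (2.128 − 1)/11.35 = 3.575
NF = 10 log₁₀(3.575) = 5.53 dB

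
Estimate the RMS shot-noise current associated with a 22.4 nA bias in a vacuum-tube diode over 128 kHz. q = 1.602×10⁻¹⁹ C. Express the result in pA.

I_n = √(2qI·B)
2qI·B = 2 × 1.602×10⁻¹⁹ × 2.24×10⁻⁸ × 1.28×10⁵ = 9.19×10⁻²² A²
I_n = √(9.19×10⁻²²) = 3.03×10⁻¹¹ A = 30.3 pA

30.3 pA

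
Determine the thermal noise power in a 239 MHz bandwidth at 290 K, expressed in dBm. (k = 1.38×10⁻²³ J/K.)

P_n = kTB = 1.38×10⁻²³ × 290 × 2.39×10⁸ = 9.56×10⁻¹³ W
In dBm: 10 log₁₀(9.56×10⁻¹³ / 10⁻³) = −90.2 dBm

−90.2 dBm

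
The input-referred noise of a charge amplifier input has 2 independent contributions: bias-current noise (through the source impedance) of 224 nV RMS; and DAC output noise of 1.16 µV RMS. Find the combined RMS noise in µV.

Uncorrelated sources add in power (mean-square): V_tot = √(ΣV_i²)
V_tot = √[(2.24×10⁻⁷)² + (1.16×10⁻⁶)²] = 1.18×10⁻⁶ V = 1.18 µV

1.18 µV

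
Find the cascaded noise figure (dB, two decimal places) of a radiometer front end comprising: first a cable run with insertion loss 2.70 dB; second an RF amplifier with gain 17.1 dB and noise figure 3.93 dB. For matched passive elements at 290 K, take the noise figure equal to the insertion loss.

Convert to linear (a loss of L dB is a gain of −L dB): F_i = 10^(NF_i/10), G_i = 10^(G_i,dB/10)
  Stage 1: F_1 = 10^(2.70/10) = 1.862, G_1 = 10^(−2.70/10) = 0.5370
  Stage 2: F_2 = 10^(3.93/10) = 2.472, G_2 = 10^(17.1/10) = 51.29
Friis cascade:
  F = 1.862 + (2.472 − 1)/0.5370 = 4.603
NF = 10 log₁₀(4.603) = 6.63 dB

6.63 dB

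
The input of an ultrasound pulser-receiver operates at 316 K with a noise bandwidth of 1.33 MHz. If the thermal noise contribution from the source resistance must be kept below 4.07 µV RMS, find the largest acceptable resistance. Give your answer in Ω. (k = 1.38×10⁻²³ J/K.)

714 Ω

Johnson–Nyquist: V_n = √(4kTRB) ⇒ R = V_n² / (4kTB)
4kTB = 4 × 1.38×10⁻²³ × 316 × 1.33×10⁶ = 2.32×10⁻¹⁴
R = (4.07×10⁻⁶)² / 2.32×10⁻¹⁴ = 7.14×10² Ω = 714 Ω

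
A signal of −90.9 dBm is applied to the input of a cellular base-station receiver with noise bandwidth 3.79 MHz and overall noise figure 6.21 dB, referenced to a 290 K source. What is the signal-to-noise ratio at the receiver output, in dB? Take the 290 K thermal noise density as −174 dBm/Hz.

11.1 dB

Noise floor: N = −174 + 10 log₁₀(B) + NF
10 log₁₀(3.79×10⁶) = 65.79 dB
N = −174 + 65.79 + 6.21 = −102.00 dBm
SNR = P_sig − N = −90.9 − (−102.00) = 11.10 dB → 11.1 dB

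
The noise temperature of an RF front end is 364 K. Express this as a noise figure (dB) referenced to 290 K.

3.53 dB

F = 1 + T_e/T₀ = 1 + 364/290 = 2.25517
NF = 10 log₁₀(2.25517) = 3.53 dB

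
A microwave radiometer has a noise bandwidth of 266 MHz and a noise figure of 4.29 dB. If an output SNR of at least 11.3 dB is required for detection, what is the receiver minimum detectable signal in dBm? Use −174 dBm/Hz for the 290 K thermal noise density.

−74.2 dBm

Sensitivity = −174 + 10 log₁₀(B) + NF + SNR_min
= −174 + 84.25 + 4.29 + 11.3
= −74.16 dBm → −74.2 dBm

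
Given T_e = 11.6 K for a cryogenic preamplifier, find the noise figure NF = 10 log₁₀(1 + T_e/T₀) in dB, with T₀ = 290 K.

0.170 dB

F = 1 + T_e/T₀ = 1 + 11.6/290 = 1.04
NF = 10 log₁₀(1.04) = 0.170 dB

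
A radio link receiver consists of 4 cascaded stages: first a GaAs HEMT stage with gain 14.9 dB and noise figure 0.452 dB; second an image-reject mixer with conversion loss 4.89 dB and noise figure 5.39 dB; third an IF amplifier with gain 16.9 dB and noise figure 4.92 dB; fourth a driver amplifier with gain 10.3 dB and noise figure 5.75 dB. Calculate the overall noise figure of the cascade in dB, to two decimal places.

1.48 dB

Convert to linear (a loss of L dB is a gain of −L dB): F_i = 10^(NF_i/10), G_i = 10^(G_i,dB/10)
  Stage 1: F_1 = 10^(0.452/10) = 1.110, G_1 = 10^(14.9/10) = 30.90
  Stage 2: F_2 = 10^(5.39/10) = 3.459, G_2 = 10^(−4.89/10) = 0.3243
  Stage 3: F_3 = 10^(4.92/10) = 3.105, G_3 = 10^(16.9/10) = 48.98
  Stage 4: F_4 = 10^(5.75/10) = 3.758, G_4 = 10^(10.3/10) = 10.72
Friis cascade:
  F = 1.110 + (3.459 − 1)/30.90 + (3.105 − 1)/10.02 + (3.758 − 1)/490.9 = 1.405
NF = 10 log₁₀(1.405) = 1.48 dB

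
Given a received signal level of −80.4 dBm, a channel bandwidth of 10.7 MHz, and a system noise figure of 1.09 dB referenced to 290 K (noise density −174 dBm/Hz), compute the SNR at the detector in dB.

22.2 dB

Noise floor: N = −174 + 10 log₁₀(B) + NF
10 log₁₀(1.07×10⁷) = 70.29 dB
N = −174 + 70.29 + 1.09 = −102.62 dBm
SNR = P_sig − N = −80.4 − (−102.62) = 22.22 dB → 22.2 dB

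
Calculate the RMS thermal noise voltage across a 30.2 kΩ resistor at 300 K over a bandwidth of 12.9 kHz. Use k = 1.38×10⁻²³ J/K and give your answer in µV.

2.54 µV

V_n = √(4kTRB)
4kTRB = 4 × 1.38×10⁻²³ × 300 × 3.02×10⁴ × 1.29×10⁴ = 6.45×10⁻¹² V²
V_n = √(6.45×10⁻¹²) = 2.54×10⁻⁶ V = 2.54 µV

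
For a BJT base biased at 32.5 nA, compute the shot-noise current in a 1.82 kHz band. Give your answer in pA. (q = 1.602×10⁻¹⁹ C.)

I_n = √(2qI·B)
2qI·B = 2 × 1.602×10⁻¹⁹ × 3.25×10⁻⁸ × 1.82×10³ = 1.90×10⁻²³ A²
I_n = √(1.90×10⁻²³) = 4.35×10⁻¹² A = 4.35 pA

4.35 pA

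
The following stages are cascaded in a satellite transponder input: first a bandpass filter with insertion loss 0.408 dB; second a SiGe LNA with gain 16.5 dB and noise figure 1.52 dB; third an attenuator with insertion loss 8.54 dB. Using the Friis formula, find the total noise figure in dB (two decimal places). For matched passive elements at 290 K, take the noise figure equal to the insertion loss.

2.33 dB

Convert to linear (a loss of L dB is a gain of −L dB): F_i = 10^(NF_i/10), G_i = 10^(G_i,dB/10)
  Stage 1: F_1 = 10^(0.408/10) = 1.098, G_1 = 10^(−0.408/10) = 0.9103
  Stage 2: F_2 = 10^(1.52/10) = 1.419, G_2 = 10^(16.5/10) = 44.67
  Stage 3: F_3 = 10^(8.54/10) = 7.145, G_3 = 10^(−8.54/10) = 0.1400
Friis cascade:
  F = 1.098 + (1.419 − 1)/0.9103 + (7.145 − 1)/40.66 = 1.710
NF = 10 log₁₀(1.710) = 2.33 dB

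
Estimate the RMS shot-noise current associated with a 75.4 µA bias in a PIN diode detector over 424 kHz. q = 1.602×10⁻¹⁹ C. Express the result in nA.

I_n = √(2qI·B)
2qI·B = 2 × 1.602×10⁻¹⁹ × 7.54×10⁻⁵ × 4.24×10⁵ = 1.02×10⁻¹⁷ A²
I_n = √(1.02×10⁻¹⁷) = 3.20×10⁻⁹ A = 3.20 nA

3.20 nA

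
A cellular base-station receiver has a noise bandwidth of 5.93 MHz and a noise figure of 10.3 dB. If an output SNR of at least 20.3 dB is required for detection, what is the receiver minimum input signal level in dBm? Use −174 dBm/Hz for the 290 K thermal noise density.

−75.7 dBm

Sensitivity = −174 + 10 log₁₀(B) + NF + SNR_min
= −174 + 67.73 + 10.3 + 20.3
= −75.67 dBm → −75.7 dBm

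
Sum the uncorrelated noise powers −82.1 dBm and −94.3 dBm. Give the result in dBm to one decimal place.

Convert to linear, add, convert back:
P₁ = 6.17×10⁻¹² W, P₂ = 3.72×10⁻¹³ W
P_tot = 6.54×10⁻¹² W → 10 log₁₀(P_tot / 10⁻³) = −81.8 dBm

−81.8 dBm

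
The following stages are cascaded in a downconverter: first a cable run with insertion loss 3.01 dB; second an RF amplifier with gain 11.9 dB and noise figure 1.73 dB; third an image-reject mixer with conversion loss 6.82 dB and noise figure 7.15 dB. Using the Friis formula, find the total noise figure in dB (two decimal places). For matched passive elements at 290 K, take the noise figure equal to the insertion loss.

Convert to linear (a loss of L dB is a gain of −L dB): F_i = 10^(NF_i/10), G_i = 10^(G_i,dB/10)
  Stage 1: F_1 = 10^(3.01/10) = 2.000, G_1 = 10^(−3.01/10) = 0.5000
  Stage 2: F_2 = 10^(1.73/10) = 1.489, G_2 = 10^(11.9/10) = 15.49
  Stage 3: F_3 = 10^(7.15/10) = 5.188, G_3 = 10^(−6.82/10) = 0.2080
Friis cascade:
  F = 2.000 + (1.489 − 1)/0.5000 + (5.188 − 1)/7.745 = 3.519
NF = 10 log₁₀(3.519) = 5.46 dB

5.46 dB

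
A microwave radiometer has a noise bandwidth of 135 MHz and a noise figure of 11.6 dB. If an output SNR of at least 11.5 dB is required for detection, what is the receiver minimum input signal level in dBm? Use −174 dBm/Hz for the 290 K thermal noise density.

−69.6 dBm

Sensitivity = −174 + 10 log₁₀(B) + NF + SNR_min
= −174 + 81.3 + 11.6 + 11.5
= −69.6 dBm → −69.6 dBm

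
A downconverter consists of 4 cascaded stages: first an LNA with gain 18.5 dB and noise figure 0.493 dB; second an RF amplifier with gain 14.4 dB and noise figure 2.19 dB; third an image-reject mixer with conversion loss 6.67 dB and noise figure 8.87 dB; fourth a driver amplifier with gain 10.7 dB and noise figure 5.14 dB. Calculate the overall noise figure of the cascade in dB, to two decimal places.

Convert to linear (a loss of L dB is a gain of −L dB): F_i = 10^(NF_i/10), G_i = 10^(G_i,dB/10)
  Stage 1: F_1 = 10^(0.493/10) = 1.120, G_1 = 10^(18.5/10) = 70.79
  Stage 2: F_2 = 10^(2.19/10) = 1.656, G_2 = 10^(14.4/10) = 27.54
  Stage 3: F_3 = 10^(8.87/10) = 7.709, G_3 = 10^(−6.67/10) = 0.2153
  Stage 4: F_4 = 10^(5.14/10) = 3.266, G_4 = 10^(10.7/10) = 11.75
Friis cascade:
  F = 1.120 + (1.656 − 1)/70.79 + (7.709 − 1)/1950 + (3.266 − 1)/419.8 = 1.138
NF = 10 log₁₀(1.138) = 0.56 dB

0.56 dB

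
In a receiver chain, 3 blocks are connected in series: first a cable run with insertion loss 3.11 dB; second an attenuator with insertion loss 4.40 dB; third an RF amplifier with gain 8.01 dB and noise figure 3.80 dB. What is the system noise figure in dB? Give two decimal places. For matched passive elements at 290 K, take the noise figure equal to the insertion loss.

11.31 dB

Convert to linear (a loss of L dB is a gain of −L dB): F_i = 10^(NF_i/10), G_i = 10^(G_i,dB/10)
  Stage 1: F_1 = 10^(3.11/10) = 2.046, G_1 = 10^(−3.11/10) = 0.4887
  Stage 2: F_2 = 10^(4.40/10) = 2.754, G_2 = 10^(−4.40/10) = 0.3631
  Stage 3: F_3 = 10^(3.80/10) = 2.399, G_3 = 10^(8.01/10) = 6.324
Friis cascade:
  F = 2.046 + (2.754 − 1)/0.4887 + (2.399 − 1)/0.1774 = 13.52
NF = 10 log₁₀(13.52) = 11.31 dB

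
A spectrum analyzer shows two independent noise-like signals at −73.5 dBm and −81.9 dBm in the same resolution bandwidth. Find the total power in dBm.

−72.9 dBm

Convert to linear, add, convert back:
P₁ = 4.47×10⁻¹¹ W, P₂ = 6.46×10⁻¹² W
P_tot = 5.11×10⁻¹¹ W → 10 log₁₀(P_tot / 10⁻³) = −72.9 dBm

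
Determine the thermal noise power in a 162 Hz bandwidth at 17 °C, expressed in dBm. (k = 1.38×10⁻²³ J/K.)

−151.9 dBm

T = 17 °C + 273.15 = 290.15 K
P_n = kTB = 1.38×10⁻²³ × 290.15 × 1.62×10² = 6.49×10⁻¹⁹ W
In dBm: 10 log₁₀(6.49×10⁻¹⁹ / 10⁻³) = −151.9 dBm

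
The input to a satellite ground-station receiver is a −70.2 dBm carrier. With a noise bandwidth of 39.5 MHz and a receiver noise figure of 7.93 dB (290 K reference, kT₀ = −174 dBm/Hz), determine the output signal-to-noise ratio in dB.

19.9 dB

Noise floor: N = −174 + 10 log₁₀(B) + NF
10 log₁₀(3.95×10⁷) = 75.97 dB
N = −174 + 75.97 + 7.93 = −90.10 dBm
SNR = P_sig − N = −70.2 − (−90.10) = 19.90 dB → 19.9 dB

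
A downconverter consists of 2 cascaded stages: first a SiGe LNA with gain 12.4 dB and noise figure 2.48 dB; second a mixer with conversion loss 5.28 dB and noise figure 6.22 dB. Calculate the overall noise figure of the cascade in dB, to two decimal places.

2.91 dB

Convert to linear (a loss of L dB is a gain of −L dB): F_i = 10^(NF_i/10), G_i = 10^(G_i,dB/10)
  Stage 1: F_1 = 10^(2.48/10) = 1.770, G_1 = 10^(12.4/10) = 17.38
  Stage 2: F_2 = 10^(6.22/10) = 4.188, G_2 = 10^(−5.28/10) = 0.2965
Friis cascade:
  F = 1.770 + (4.188 − 1)/17.38 = 1.954
NF = 10 log₁₀(1.954) = 2.91 dB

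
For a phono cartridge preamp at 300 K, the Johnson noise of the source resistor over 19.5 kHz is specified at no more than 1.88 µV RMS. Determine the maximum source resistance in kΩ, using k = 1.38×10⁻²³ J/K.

Johnson–Nyquist: V_n = √(4kTRB) ⇒ R = V_n² / (4kTB)
4kTB = 4 × 1.38×10⁻²³ × 300 × 1.95×10⁴ = 3.23×10⁻¹⁶
R = (1.88×10⁻⁶)² / 3.23×10⁻¹⁶ = 1.09×10⁴ Ω = 10.9 kΩ

10.9 kΩ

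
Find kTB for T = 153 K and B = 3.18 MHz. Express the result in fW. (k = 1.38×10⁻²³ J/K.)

6.71 fW

P_n = kTB = 1.38×10⁻²³ × 153 × 3.18×10⁶ = 6.71×10⁻¹⁵ W = 6.71 fW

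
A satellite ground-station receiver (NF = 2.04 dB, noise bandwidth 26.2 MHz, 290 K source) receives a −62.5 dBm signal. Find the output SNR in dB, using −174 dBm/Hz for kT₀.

Noise floor: N = −174 + 10 log₁₀(B) + NF
10 log₁₀(2.62×10⁷) = 74.18 dB
N = −174 + 74.18 + 2.04 = −97.78 dBm
SNR = P_sig − N = −62.5 − (−97.78) = 35.28 dB → 35.3 dB

35.3 dB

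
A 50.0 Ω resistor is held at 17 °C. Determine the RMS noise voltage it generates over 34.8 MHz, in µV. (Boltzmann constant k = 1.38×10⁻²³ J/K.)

5.28 µV

T = 17 °C + 273.15 = 290.15 K
V_n = √(4kTRB)
4kTRB = 4 × 1.38×10⁻²³ × 290.15 × 5.00×10¹ × 3.48×10⁷ = 2.79×10⁻¹¹ V²
V_n = √(2.79×10⁻¹¹) = 5.28×10⁻⁶ V = 5.28 µV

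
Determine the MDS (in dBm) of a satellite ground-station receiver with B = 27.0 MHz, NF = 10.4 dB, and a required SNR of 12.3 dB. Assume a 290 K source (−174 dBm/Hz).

Sensitivity = −174 + 10 log₁₀(B) + NF + SNR_min
= −174 + 74.31 + 10.4 + 12.3
= −76.99 dBm → −77.0 dBm

−77.0 dBm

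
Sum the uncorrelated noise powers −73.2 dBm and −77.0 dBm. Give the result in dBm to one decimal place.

−71.7 dBm

Convert to linear, add, convert back:
P₁ = 4.79×10⁻¹¹ W, P₂ = 2.00×10⁻¹¹ W
P_tot = 6.78×10⁻¹¹ W → 10 log₁₀(P_tot / 10⁻³) = −71.7 dBm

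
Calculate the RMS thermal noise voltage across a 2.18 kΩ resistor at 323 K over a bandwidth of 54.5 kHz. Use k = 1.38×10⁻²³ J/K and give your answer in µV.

V_n = √(4kTRB)
4kTRB = 4 × 1.38×10⁻²³ × 323 × 2.18×10³ × 5.45×10⁴ = 2.12×10⁻¹² V²
V_n = √(2.12×10⁻¹²) = 1.46×10⁻⁶ V = 1.46 µV

1.46 µV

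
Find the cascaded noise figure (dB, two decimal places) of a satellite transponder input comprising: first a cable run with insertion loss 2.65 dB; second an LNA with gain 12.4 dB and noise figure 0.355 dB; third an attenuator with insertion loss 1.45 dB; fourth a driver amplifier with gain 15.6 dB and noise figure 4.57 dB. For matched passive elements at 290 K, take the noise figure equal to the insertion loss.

3.65 dB

Convert to linear (a loss of L dB is a gain of −L dB): F_i = 10^(NF_i/10), G_i = 10^(G_i,dB/10)
  Stage 1: F_1 = 10^(2.65/10) = 1.841, G_1 = 10^(−2.65/10) = 0.5433
  Stage 2: F_2 = 10^(0.355/10) = 1.085, G_2 = 10^(12.4/10) = 17.38
  Stage 3: F_3 = 10^(1.45/10) = 1.396, G_3 = 10^(−1.45/10) = 0.7161
  Stage 4: F_4 = 10^(4.57/10) = 2.864, G_4 = 10^(15.6/10) = 36.31
Friis cascade:
  F = 1.841 + (1.085 − 1)/0.5433 + (1.396 − 1)/9.441 + (2.864 − 1)/6.761 = 2.315
NF = 10 log₁₀(2.315) = 3.65 dB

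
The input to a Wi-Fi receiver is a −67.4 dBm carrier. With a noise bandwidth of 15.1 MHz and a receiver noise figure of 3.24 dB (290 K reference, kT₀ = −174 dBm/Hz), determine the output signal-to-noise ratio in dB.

31.6 dB

Noise floor: N = −174 + 10 log₁₀(B) + NF
10 log₁₀(1.51×10⁷) = 71.79 dB
N = −174 + 71.79 + 3.24 = −98.97 dBm
SNR = P_sig − N = −67.4 − (−98.97) = 31.57 dB → 31.6 dB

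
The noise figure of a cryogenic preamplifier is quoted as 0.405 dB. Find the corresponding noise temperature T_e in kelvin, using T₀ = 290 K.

F = 10^(0.405/10) = 1.09774
T_e = (F − 1)·T₀ = (1.09774 − 1) × 290 = 28.3 K

28.3 K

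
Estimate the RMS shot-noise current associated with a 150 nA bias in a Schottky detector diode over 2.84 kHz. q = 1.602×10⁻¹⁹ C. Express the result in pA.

I_n = √(2qI·B)
2qI·B = 2 × 1.602×10⁻¹⁹ × 1.50×10⁻⁷ × 2.84×10³ = 1.36×10⁻²² A²
I_n = √(1.36×10⁻²²) = 1.17×10⁻¹¹ A = 11.7 pA

11.7 pA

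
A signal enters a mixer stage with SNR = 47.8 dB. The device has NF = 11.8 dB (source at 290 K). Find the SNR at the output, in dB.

By definition F = SNR_in/SNR_out, so in dB: SNR_out = SNR_in − NF
SNR_out = 47.8 − 11.8 = 36.0 dB

36.0 dB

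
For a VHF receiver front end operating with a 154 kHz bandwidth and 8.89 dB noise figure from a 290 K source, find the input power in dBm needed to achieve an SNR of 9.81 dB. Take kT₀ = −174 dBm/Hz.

−103.4 dBm

Sensitivity = −174 + 10 log₁₀(B) + NF + SNR_min
= −174 + 51.88 + 8.89 + 9.81
= −103.42 dBm → −103.4 dBm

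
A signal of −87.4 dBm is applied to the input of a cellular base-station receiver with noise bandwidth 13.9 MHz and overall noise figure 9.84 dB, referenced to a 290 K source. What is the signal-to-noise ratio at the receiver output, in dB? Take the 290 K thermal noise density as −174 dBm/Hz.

5.3 dB

Noise floor: N = −174 + 10 log₁₀(B) + NF
10 log₁₀(1.39×10⁷) = 71.43 dB
N = −174 + 71.43 + 9.84 = −92.73 dBm
SNR = P_sig − N = −87.4 − (−92.73) = 5.33 dB → 5.3 dB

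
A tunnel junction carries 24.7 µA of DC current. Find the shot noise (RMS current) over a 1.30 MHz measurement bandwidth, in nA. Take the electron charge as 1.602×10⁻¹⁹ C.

I_n = √(2qI·B)
2qI·B = 2 × 1.602×10⁻¹⁹ × 2.47×10⁻⁵ × 1.30×10⁶ = 1.03×10⁻¹⁷ A²
I_n = √(1.03×10⁻¹⁷) = 3.21×10⁻⁹ A = 3.21 nA

3.21 nA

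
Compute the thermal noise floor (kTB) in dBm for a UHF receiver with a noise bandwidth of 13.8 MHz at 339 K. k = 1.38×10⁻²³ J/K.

P_n = kTB = 1.38×10⁻²³ × 339 × 1.38×10⁷ = 6.46×10⁻¹⁴ W
In dBm: 10 log₁₀(6.46×10⁻¹⁴ / 10⁻³) = −101.9 dBm

−101.9 dBm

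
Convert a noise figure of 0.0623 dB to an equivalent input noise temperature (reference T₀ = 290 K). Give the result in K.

F = 10^(0.0623/10) = 1.01445
T_e = (F − 1)·T₀ = (1.01445 − 1) × 290 = 4.19 K

4.19 K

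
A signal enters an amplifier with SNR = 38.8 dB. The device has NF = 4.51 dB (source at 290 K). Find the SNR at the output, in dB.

By definition F = SNR_in/SNR_out, so in dB: SNR_out = SNR_in − NF
SNR_out = 38.8 − 4.51 = 34.29 dB

34.29 dB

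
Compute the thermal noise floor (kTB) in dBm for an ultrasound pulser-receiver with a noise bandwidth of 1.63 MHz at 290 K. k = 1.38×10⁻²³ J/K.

P_n = kTB = 1.38×10⁻²³ × 290 × 1.63×10⁶ = 6.52×10⁻¹⁵ W
In dBm: 10 log₁₀(6.52×10⁻¹⁵ / 10⁻³) = −111.9 dBm

−111.9 dBm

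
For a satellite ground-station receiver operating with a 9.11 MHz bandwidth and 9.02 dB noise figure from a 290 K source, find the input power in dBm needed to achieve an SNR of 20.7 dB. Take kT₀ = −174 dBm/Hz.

−74.7 dBm

Sensitivity = −174 + 10 log₁₀(B) + NF + SNR_min
= −174 + 69.6 + 9.02 + 20.7
= −74.68 dBm → −74.7 dBm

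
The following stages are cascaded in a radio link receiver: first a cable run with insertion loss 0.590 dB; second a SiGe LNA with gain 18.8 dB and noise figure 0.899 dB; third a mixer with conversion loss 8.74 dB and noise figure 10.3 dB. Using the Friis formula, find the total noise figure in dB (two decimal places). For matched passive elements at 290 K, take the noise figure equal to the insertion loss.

Convert to linear (a loss of L dB is a gain of −L dB): F_i = 10^(NF_i/10), G_i = 10^(G_i,dB/10)
  Stage 1: F_1 = 10^(0.590/10) = 1.146, G_1 = 10^(−0.590/10) = 0.8730
  Stage 2: F_2 = 10^(0.899/10) = 1.230, G_2 = 10^(18.8/10) = 75.86
  Stage 3: F_3 = 10^(10.3/10) = 10.72, G_3 = 10^(−8.74/10) = 0.1337
Friis cascade:
  F = 1.146 + (1.230 − 1)/0.8730 + (10.72 − 1)/66.22 = 1.556
NF = 10 log₁₀(1.556) = 1.92 dB

1.92 dB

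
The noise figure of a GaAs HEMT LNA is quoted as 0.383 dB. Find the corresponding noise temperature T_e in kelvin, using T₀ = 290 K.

F = 10^(0.383/10) = 1.09219
T_e = (F − 1)·T₀ = (1.09219 − 1) × 290 = 26.7 K

26.7 K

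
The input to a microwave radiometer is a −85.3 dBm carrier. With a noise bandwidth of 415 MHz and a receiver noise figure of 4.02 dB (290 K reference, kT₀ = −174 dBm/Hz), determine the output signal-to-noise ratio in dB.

Noise floor: N = −174 + 10 log₁₀(B) + NF
10 log₁₀(4.15×10⁸) = 86.18 dB
N = −174 + 86.18 + 4.02 = −83.80 dBm
SNR = P_sig − N = −85.3 − (−83.80) = −1.50 dB → −1.5 dB

−1.5 dB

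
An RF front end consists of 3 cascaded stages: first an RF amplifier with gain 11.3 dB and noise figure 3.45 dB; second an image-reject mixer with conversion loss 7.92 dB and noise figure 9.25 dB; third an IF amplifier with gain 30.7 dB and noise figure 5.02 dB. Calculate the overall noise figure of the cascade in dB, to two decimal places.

5.75 dB

Convert to linear (a loss of L dB is a gain of −L dB): F_i = 10^(NF_i/10), G_i = 10^(G_i,dB/10)
  Stage 1: F_1 = 10^(3.45/10) = 2.213, G_1 = 10^(11.3/10) = 13.49
  Stage 2: F_2 = 10^(9.25/10) = 8.414, G_2 = 10^(−7.92/10) = 0.1614
  Stage 3: F_3 = 10^(5.02/10) = 3.177, G_3 = 10^(30.7/10) = 1175
Friis cascade:
  F = 2.213 + (8.414 − 1)/13.49 + (3.177 − 1)/2.178 = 3.762
NF = 10 log₁₀(3.762) = 5.75 dB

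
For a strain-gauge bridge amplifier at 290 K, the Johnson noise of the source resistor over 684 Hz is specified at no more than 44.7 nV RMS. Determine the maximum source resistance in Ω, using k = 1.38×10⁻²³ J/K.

Johnson–Nyquist: V_n = √(4kTRB) ⇒ R = V_n² / (4kTB)
4kTB = 4 × 1.38×10⁻²³ × 290 × 6.84×10² = 1.09×10⁻¹⁷
R = (4.47×10⁻⁸)² / 1.09×10⁻¹⁷ = 1.82×10² Ω = 182 Ω

182 Ω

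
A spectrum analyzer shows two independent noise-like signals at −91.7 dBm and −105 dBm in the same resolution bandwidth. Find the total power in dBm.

Convert to linear, add, convert back:
P₁ = 6.76×10⁻¹³ W, P₂ = 3.16×10⁻¹⁴ W
P_tot = 7.08×10⁻¹³ W → 10 log₁₀(P_tot / 10⁻³) = −91.5 dBm

−91.5 dBm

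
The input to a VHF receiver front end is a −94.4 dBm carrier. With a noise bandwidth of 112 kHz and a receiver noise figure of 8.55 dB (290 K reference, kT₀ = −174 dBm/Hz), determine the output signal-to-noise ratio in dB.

20.6 dB

Noise floor: N = −174 + 10 log₁₀(B) + NF
10 log₁₀(1.12×10⁵) = 50.49 dB
N = −174 + 50.49 + 8.55 = −114.96 dBm
SNR = P_sig − N = −94.4 − (−114.96) = 20.56 dB → 20.6 dB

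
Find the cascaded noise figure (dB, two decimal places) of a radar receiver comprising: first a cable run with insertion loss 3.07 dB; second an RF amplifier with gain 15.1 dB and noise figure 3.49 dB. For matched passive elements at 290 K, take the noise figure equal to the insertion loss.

6.56 dB

Convert to linear (a loss of L dB is a gain of −L dB): F_i = 10^(NF_i/10), G_i = 10^(G_i,dB/10)
  Stage 1: F_1 = 10^(3.07/10) = 2.028, G_1 = 10^(−3.07/10) = 0.4932
  Stage 2: F_2 = 10^(3.49/10) = 2.234, G_2 = 10^(15.1/10) = 32.36
Friis cascade:
  F = 2.028 + (2.234 − 1)/0.4932 = 4.529
NF = 10 log₁₀(4.529) = 6.56 dB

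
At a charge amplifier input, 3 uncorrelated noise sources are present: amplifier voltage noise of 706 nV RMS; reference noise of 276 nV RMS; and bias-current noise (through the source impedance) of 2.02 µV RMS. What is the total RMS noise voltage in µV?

Uncorrelated sources add in power (mean-square): V_tot = √(ΣV_i²)
V_tot = √[(7.06×10⁻⁷)² + (2.76×10⁻⁷)² + (2.02×10⁻⁶)²] = 2.16×10⁻⁶ V = 2.16 µV

2.16 µV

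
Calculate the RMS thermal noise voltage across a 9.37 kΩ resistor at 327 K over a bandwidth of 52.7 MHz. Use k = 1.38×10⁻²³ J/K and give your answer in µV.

V_n = √(4kTRB)
4kTRB = 4 × 1.38×10⁻²³ × 327 × 9.37×10³ × 5.27×10⁷ = 8.91×10⁻⁹ V²
V_n = √(8.91×10⁻⁹) = 9.44×10⁻⁵ V = 94.4 µV

94.4 µV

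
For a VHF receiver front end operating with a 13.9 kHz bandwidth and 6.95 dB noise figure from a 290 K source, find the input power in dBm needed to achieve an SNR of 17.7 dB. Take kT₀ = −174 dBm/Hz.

Sensitivity = −174 + 10 log₁₀(B) + NF + SNR_min
= −174 + 41.43 + 6.95 + 17.7
= −107.92 dBm → −107.9 dBm

−107.9 dBm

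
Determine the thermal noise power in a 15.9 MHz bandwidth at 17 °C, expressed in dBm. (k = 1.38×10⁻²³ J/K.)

T = 17 °C + 273.15 = 290.15 K
P_n = kTB = 1.38×10⁻²³ × 290.15 × 1.59×10⁷ = 6.37×10⁻¹⁴ W
In dBm: 10 log₁₀(6.37×10⁻¹⁴ / 10⁻³) = −102.0 dBm

−102.0 dBm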